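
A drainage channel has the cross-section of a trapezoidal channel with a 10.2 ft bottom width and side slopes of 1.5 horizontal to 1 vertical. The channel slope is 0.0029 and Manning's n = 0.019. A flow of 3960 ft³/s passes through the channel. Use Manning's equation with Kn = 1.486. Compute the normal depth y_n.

y_n = 10.9 ft

Manning's equation rearranged: A R^(2/3) = nQ / (1.486·√S) = 0.019 × 3960 / (1.486 × √0.0029) = 940.2.
At y = 9.35 ft: A R^(2/3) = 676.2 — too small.
At y = 13 ft: A R^(2/3) = 1381 — too large.
At y = 10.9 ft: A R^(2/3) = 939.2 — matches.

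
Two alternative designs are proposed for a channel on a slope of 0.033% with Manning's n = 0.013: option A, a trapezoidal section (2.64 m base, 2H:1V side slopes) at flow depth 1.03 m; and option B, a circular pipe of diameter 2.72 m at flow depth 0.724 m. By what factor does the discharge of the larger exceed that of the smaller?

Channel A: With bottom width b = 2.64 m and side slope z = 2: A = (b + zy)y = (2.64 + 2×1.03)×1.03 = 4.841 m²; P = b + 2y√(1+z²) = 2.64 + 2×1.03×2.236 = 7.246 m. Hydraulic radius R = A/P = 4.841/7.246 = 0.6681 m. Q_A = (1/0.013)·4.841·0.6681^(2/3)·√0.00033 = 5.17 m³/s.
Channel B: For a circular section of diameter D = 2.72 m at depth y = 0.724 m, the central angle is θ = 2 arccos(1 − 2y/D) = 2.168 rad. Then A = (D²/8)(θ − sin θ) = 1.241 m² and P = Dθ/2 = 2.949 m. Hydraulic radius R = A/P = 1.241/2.949 = 0.4207 m. Q_B = (1/0.013)·1.241·0.4207^(2/3)·√0.00033 = 0.9735 m³/s.
The larger discharge is 5.17 m³/s and the smaller is 0.9735 m³/s; the ratio is 5.31.

5.31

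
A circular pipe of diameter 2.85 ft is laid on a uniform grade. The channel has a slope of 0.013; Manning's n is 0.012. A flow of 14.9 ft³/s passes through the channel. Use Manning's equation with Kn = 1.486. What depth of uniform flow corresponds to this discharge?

y_n = 0.881 ft

Manning's equation rearranged: A R^(2/3) = nQ / (1.486·√S) = 0.012 × 14.9 / (1.486 × √0.013) = 1.055.
Trying y = 0.703 ft: A R^(2/3) = 0.6788 — short.
Trying y = 1.03 ft: A R^(2/3) = 1.421 — over.
Trying y = 0.881 ft: A R^(2/3) = 1.056 — matches.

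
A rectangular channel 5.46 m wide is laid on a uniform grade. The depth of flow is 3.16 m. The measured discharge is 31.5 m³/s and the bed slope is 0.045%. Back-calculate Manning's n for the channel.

n = 0.015

Flow area A = b·y = 5.46 × 3.16 = 17.25 m². Wetted perimeter P = b + 2y = 5.46 + 2×3.16 = 11.78 m.
Hydraulic radius R = A/P = 17.25/11.78 = 1.465 m.
Rearranging Manning's equation: n = (1/Q) A R^(2/3) S^(1/2) = (1/31.5) × 17.25 × 1.465^(2/3) × √0.00045 = 0.015.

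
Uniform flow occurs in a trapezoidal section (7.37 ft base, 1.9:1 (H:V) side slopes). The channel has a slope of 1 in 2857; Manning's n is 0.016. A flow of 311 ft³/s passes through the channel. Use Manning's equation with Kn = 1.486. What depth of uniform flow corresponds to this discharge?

y_n = 5.09 ft

Manning's equation rearranged: A R^(2/3) = nQ / (1.486·√S) = 0.016 × 311 / (1.486 × √0.00035) = 179.
Try y = 4.16 ft: A R^(2/3) = 117.6 — low.
Try y = 5.09 ft: A R^(2/3) = 179.1 — close enough.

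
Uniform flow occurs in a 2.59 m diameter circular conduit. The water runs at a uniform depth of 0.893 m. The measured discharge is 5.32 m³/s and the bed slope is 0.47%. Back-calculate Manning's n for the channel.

n = 0.013

For a circular section of diameter D = 2.59 m at depth y = 0.893 m, the central angle is θ = 2 arccos(1 − 2y/D) = 2.51 rad. Then A = (D²/8)(θ − sin θ) = 1.61 m² and P = Dθ/2 = 3.251 m.
Hydraulic radius R = A/P = 1.61/3.251 = 0.4953 m.
Rearranging Manning's equation: n = (1/Q) A R^(2/3) S^(1/2) = (1/5.32) × 1.61 × 0.4953^(2/3) × √0.0047 = 0.013.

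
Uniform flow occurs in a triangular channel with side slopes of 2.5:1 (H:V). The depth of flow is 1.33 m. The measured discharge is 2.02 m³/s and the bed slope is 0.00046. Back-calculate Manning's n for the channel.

For a triangular section with side slope z = 2.5: A = zy² = 2.5×1.33² = 4.422 m²; P = 2y√(1+z²) = 2×1.33×2.693 = 7.162 m.
Hydraulic radius R = A/P = 4.422/7.162 = 0.6174 m.
Rearranging Manning's equation: n = (1/Q) A R^(2/3) S^(1/2) = (1/2.02) × 4.422 × 0.6174^(2/3) × √0.00046 = 0.034.

n = 0.034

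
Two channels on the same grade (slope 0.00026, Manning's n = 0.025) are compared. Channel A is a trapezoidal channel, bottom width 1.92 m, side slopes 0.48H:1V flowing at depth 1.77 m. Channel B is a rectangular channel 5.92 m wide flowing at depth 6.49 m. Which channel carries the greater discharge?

Channel A: With bottom width b = 1.92 m and side slope z = 0.48: A = (b + zy)y = (1.92 + 0.48×1.77)×1.77 = 4.902 m²; P = b + 2y√(1+z²) = 1.92 + 2×1.77×1.109 = 5.847 m. Hydraulic radius R = A/P = 4.902/5.847 = 0.8385 m. Q_A = (1/0.025)·4.902·0.8385^(2/3)·√0.00026 = 2.811 m³/s.
Channel B: Flow area A = b·y = 5.92 × 6.49 = 38.42 m². Wetted perimeter P = b + 2y = 5.92 + 2×6.49 = 18.9 m. Hydraulic radius R = A/P = 38.42/18.9 = 2.033 m. Q_B = (1/0.025)·38.42·2.033^(2/3)·√0.00026 = 39.77 m³/s.
Q_A = 2.811 m³/s vs Q_B = 39.77 m³/s, so channel B carries more.

channel B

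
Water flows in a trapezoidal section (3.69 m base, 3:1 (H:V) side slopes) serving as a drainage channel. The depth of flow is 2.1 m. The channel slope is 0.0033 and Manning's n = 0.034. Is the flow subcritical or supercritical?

With bottom width b = 3.69 m and side slope z = 3: A = (b + zy)y = (3.69 + 3×2.1)×2.1 = 20.98 m²; P = b + 2y√(1+z²) = 3.69 + 2×2.1×3.162 = 16.97 m.
Hydraulic radius R = A/P = 20.98/16.97 = 1.236 m.
V = (1/n) R^(2/3) √S = (1/0.034) × 1.236^(2/3) × √0.0033 = 1.946 m/s. Hydraulic depth D_h = A/T = 20.98/16.29 = 1.288 m.
Froude number Fr = V/√(g·D_h) = 1.946/√(9.81×1.288) = 0.548, which is less than 1, so the flow is subcritical.

subcritical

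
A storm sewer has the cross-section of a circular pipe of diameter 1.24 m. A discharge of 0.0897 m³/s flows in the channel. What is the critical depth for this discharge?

y_c = 0.156 m

At critical depth, Q² T / (g A³) = 1, i.e. A³/T = Q²/g = 0.0897²/9.81 = 0.0008202.
Try y = 0.179 m: A³/T = 0.001423 — high.
Try y = 0.136 m: A³/T = 0.0004809 — low.
Try y = 0.156 m: A³/T = 0.0008271 — ≈ 0.0008202.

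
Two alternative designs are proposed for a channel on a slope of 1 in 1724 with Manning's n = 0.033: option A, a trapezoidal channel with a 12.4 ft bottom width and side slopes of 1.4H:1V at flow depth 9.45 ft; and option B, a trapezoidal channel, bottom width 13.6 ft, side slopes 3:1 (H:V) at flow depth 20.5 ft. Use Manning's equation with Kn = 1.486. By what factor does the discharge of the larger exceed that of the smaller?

10.1

Channel A: With bottom width b = 12.4 ft and side slope z = 1.4: A = (b + zy)y = (12.4 + 1.4×9.45)×9.45 = 242.2 ft²; P = b + 2y√(1+z²) = 12.4 + 2×9.45×1.72 = 44.92 ft. Hydraulic radius R = A/P = 242.2/44.92 = 5.392 ft. Q_A = (1.486/0.033)·242.2·5.392^(2/3)·√0.00058 = 807.7 ft³/s.
Channel B: With bottom width b = 13.6 ft and side slope z = 3: A = (b + zy)y = (13.6 + 3×20.5)×20.5 = 1540 ft²; P = b + 2y√(1+z²) = 13.6 + 2×20.5×3.162 = 143.3 ft. Hydraulic radius R = A/P = 1540/143.3 = 10.75 ft. Q_B = (1.486/0.033)·1540·10.75^(2/3)·√0.00058 = 8131 ft³/s.
The larger discharge is 8131 ft³/s and the smaller is 807.7 ft³/s; the ratio is 10.1.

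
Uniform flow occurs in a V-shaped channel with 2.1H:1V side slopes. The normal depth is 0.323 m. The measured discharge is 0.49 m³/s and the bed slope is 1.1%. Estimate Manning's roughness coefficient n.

For a triangular section with side slope z = 2.1: A = zy² = 2.1×0.323² = 0.2191 m²; P = 2y√(1+z²) = 2×0.323×2.326 = 1.503 m.
Hydraulic radius R = A/P = 0.2191/1.503 = 0.1458 m.
Rearranging Manning's equation: n = (1/Q) A R^(2/3) S^(1/2) = (1/0.49) × 0.2191 × 0.1458^(2/3) × √0.011 = 0.013.

n = 0.013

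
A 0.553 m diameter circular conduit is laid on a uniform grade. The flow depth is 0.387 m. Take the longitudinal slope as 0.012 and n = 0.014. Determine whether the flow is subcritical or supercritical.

For a circular section of diameter D = 0.553 m at depth y = 0.387 m, the central angle is θ = 2 arccos(1 − 2y/D) = 3.964 rad. Then A = (D²/8)(θ − sin θ) = 0.1795 m² and P = Dθ/2 = 1.096 m.
Hydraulic radius R = A/P = 0.1795/1.096 = 0.1638 m.
V = (1/n) R^(2/3) √S = (1/0.014) × 0.1638^(2/3) × √0.012 = 2.342 m/s. Hydraulic depth D_h = A/T = 0.1795/0.5069 = 0.3542 m.
Froude number Fr = V/√(g·D_h) = 2.342/√(9.81×0.3542) = 1.26, which is greater than 1, so the flow is supercritical.

supercritical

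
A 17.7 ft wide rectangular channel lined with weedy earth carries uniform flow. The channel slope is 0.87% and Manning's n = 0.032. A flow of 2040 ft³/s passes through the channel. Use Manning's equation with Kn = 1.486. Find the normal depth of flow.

Manning's equation rearranged: A R^(2/3) = nQ / (1.486·√S) = 0.032 × 2040 / (1.486 × √0.0087) = 471.
At y = 11.7 ft: A R^(2/3) = 608.7 — over.
At y = 8.49 ft: A R^(2/3) = 399.4 — short.
At y = 9.61 ft: A R^(2/3) = 471 — matches.

y_n = 9.61 ft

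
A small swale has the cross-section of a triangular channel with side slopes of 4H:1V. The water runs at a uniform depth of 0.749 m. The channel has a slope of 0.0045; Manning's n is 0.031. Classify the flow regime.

subcritical

For a triangular section with side slope z = 4: A = zy² = 4×0.749² = 2.244 m²; P = 2y√(1+z²) = 2×0.749×4.123 = 6.176 m.
Hydraulic radius R = A/P = 2.244/6.176 = 0.3633 m.
V = (1/n) R^(2/3) √S = (1/0.031) × 0.3633^(2/3) × √0.0045 = 1.102 m/s. Hydraulic depth D_h = A/T = 2.244/5.992 = 0.3745 m.
Froude number Fr = V/√(g·D_h) = 1.102/√(9.81×0.3745) = 0.575, which is less than 1, so the flow is subcritical.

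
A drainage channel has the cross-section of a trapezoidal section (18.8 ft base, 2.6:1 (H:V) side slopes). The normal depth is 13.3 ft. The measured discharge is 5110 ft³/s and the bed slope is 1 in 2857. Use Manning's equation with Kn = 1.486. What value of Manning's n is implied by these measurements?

With bottom width b = 18.8 ft and side slope z = 2.6: A = (b + zy)y = (18.8 + 2.6×13.3)×13.3 = 710 ft²; P = b + 2y√(1+z²) = 18.8 + 2×13.3×2.786 = 92.9 ft.
Hydraulic radius R = A/P = 710/92.9 = 7.642 ft.
Rearranging Manning's equation: n = (1.486/Q) A R^(2/3) S^(1/2) = (1.486/5110) × 710 × 7.642^(2/3) × √0.00035 = 0.015.

n = 0.015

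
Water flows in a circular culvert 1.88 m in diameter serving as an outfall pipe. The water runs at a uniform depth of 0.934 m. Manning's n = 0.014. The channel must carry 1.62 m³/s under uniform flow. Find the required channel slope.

S = 0.000747

For a circular section of diameter D = 1.88 m at depth y = 0.934 m, the central angle is θ = 2 arccos(1 − 2y/D) = 3.129 rad. Then A = (D²/8)(θ − sin θ) = 1.377 m² and P = Dθ/2 = 2.941 m.
Hydraulic radius R = A/P = 1.377/2.941 = 0.4681 m.
From Manning's equation, S = [nQ / (1 A R^(2/3))]² = [0.014 × 1.62 / (1 × 1.377 × 0.4681^(2/3))]² = 0.000747.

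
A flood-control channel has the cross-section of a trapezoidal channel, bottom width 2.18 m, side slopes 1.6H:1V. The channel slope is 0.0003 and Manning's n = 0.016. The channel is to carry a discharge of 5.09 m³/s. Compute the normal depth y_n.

Manning's equation rearranged: A R^(2/3) = nQ / (1·√S) = 0.016 × 5.09 / (√0.0003) = 4.702.
At y = 1.41 m: A R^(2/3) = 5.541 — too large.
At y = 1.3 m: A R^(2/3) = 4.699 — close enough.

y_n = 1.3 m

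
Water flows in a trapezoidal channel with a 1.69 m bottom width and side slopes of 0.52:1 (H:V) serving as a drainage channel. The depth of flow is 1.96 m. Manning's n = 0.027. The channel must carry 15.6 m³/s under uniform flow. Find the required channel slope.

With bottom width b = 1.69 m and side slope z = 0.52: A = (b + zy)y = (1.69 + 0.52×1.96)×1.96 = 5.31 m²; P = b + 2y√(1+z²) = 1.69 + 2×1.96×1.127 = 6.108 m.
Hydraulic radius R = A/P = 5.31/6.108 = 0.8693 m.
From Manning's equation, S = [nQ / (1 A R^(2/3))]² = [0.027 × 15.6 / (1 × 5.31 × 0.8693^(2/3))]² = 0.00758.

S = 0.00758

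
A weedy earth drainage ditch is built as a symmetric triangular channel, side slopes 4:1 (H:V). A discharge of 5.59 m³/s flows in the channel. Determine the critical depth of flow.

At critical depth, Q² T / (g A³) = 1, i.e. A³/T = Q²/g = 5.59²/9.81 = 3.185.
Trying y = 0.67 m: A³/T = 1.08 — low.
Trying y = 0.832 m: A³/T = 3.189 — ≈ 3.185.

y_c = 0.832 m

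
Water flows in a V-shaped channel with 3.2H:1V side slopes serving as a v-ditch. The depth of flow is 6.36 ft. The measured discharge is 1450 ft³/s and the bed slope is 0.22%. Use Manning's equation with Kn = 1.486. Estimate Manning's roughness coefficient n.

n = 0.013

For a triangular section with side slope z = 3.2: A = zy² = 3.2×6.36² = 129.4 ft²; P = 2y√(1+z²) = 2×6.36×3.353 = 42.65 ft.
Hydraulic radius R = A/P = 129.4/42.65 = 3.035 ft.
Rearranging Manning's equation: n = (1.486/Q) A R^(2/3) S^(1/2) = (1.486/1450) × 129.4 × 3.035^(2/3) × √0.0022 = 0.013.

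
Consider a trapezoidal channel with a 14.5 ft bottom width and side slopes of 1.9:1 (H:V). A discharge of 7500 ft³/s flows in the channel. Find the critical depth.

At critical depth, Q² T / (g A³) = 1, i.e. A³/T = Q²/g = 7500²/32.2 = 1747000.
Trying y = 14.6 ft: A³/T = 3352000 — high.
Trying y = 12.5 ft: A³/T = 1763000 — matches.

y_c = 12.5 ft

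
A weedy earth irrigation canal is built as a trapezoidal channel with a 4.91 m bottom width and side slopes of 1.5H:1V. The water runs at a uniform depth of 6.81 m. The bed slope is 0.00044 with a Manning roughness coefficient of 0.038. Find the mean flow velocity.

With bottom width b = 4.91 m and side slope z = 1.5: A = (b + zy)y = (4.91 + 1.5×6.81)×6.81 = 103 m²; P = b + 2y√(1+z²) = 4.91 + 2×6.81×1.803 = 29.46 m.
Hydraulic radius R = A/P = 103/29.46 = 3.496 m.
From Manning's equation, V = (1/n) R^(2/3) S^(1/2) = (1/0.038) × 3.496^(2/3) × 0.00044^(1/2) = 1.27 m/s.

V = 1.27 m/s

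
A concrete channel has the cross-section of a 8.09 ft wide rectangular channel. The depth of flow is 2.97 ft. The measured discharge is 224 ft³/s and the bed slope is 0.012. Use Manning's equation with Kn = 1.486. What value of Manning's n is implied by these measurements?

Flow area A = b·y = 8.09 × 2.97 = 24.03 ft². Wetted perimeter P = b + 2y = 8.09 + 2×2.97 = 14.03 ft.
Hydraulic radius R = A/P = 24.03/14.03 = 1.713 ft.
Rearranging Manning's equation: n = (1.486/Q) A R^(2/3) S^(1/2) = (1.486/224) × 24.03 × 1.713^(2/3) × √0.012 = 0.025.

n = 0.025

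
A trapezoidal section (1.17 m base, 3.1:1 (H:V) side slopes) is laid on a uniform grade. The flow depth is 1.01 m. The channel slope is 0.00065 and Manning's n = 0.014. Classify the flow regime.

With bottom width b = 1.17 m and side slope z = 3.1: A = (b + zy)y = (1.17 + 3.1×1.01)×1.01 = 4.344 m²; P = b + 2y√(1+z²) = 1.17 + 2×1.01×3.257 = 7.75 m.
Hydraulic radius R = A/P = 4.344/7.75 = 0.5605 m.
V = (1/n) R^(2/3) √S = (1/0.014) × 0.5605^(2/3) × √0.00065 = 1.238 m/s. Hydraulic depth D_h = A/T = 4.344/7.432 = 0.5845 m.
Froude number Fr = V/√(g·D_h) = 1.238/√(9.81×0.5845) = 0.517, which is less than 1, so the flow is subcritical.

subcritical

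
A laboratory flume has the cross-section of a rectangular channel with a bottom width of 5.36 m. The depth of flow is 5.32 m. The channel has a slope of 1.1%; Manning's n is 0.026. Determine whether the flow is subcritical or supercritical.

Flow area A = b·y = 5.36 × 5.32 = 28.52 m². Wetted perimeter P = b + 2y = 5.36 + 2×5.32 = 16 m.
Hydraulic radius R = A/P = 28.52/16 = 1.782 m.
V = (1/n) R^(2/3) √S = (1/0.026) × 1.782^(2/3) × √0.011 = 5.93 m/s. Hydraulic depth D_h = A/T = 28.52/5.36 = 5.32 m.
Froude number Fr = V/√(g·D_h) = 5.93/√(9.81×5.32) = 0.821, which is less than 1, so the flow is subcritical.

subcritical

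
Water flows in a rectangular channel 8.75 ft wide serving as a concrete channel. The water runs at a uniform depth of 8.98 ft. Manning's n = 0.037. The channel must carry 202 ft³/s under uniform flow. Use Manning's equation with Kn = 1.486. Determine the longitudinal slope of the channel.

Flow area A = b·y = 8.75 × 8.98 = 78.58 ft². Wetted perimeter P = b + 2y = 8.75 + 2×8.98 = 26.71 ft.
Hydraulic radius R = A/P = 78.58/26.71 = 2.942 ft.
From Manning's equation, S = [nQ / (1.486 A R^(2/3))]² = [0.037 × 202 / (1.486 × 78.58 × 2.942^(2/3))]² = 0.000972.

S = 0.000972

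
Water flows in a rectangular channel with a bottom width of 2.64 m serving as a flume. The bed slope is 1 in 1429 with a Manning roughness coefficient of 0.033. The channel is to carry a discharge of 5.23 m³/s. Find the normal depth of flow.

y_n = 2.68 m

Manning's equation rearranged: A R^(2/3) = nQ / (1·√S) = 0.033 × 5.23 / (√0.0006998) = 6.524.
Try y = 3.05 m: A R^(2/3) = 7.624 — too large.
Try y = 2.13 m: A R^(2/3) = 4.906 — too small.
Try y = 2.68 m: A R^(2/3) = 6.519 — ≈ 6.524.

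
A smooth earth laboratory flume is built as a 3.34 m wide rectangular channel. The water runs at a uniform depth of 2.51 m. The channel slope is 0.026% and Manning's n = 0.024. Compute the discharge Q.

Flow area A = b·y = 3.34 × 2.51 = 8.383 m². Wetted perimeter P = b + 2y = 3.34 + 2×2.51 = 8.36 m.
Hydraulic radius R = A/P = 8.383/8.36 = 1.003 m.
Manning's equation: Q = (1/n) A R^(2/3) S^(1/2) = (1/0.024) × 8.383 × 1.003^(2/3) × 0.00026^(1/2) = 5.64 m³/s.

Q = 5.64 m³/s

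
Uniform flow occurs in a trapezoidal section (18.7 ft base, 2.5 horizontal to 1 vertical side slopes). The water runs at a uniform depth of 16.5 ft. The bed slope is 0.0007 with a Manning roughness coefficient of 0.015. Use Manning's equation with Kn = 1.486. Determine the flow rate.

With bottom width b = 18.7 ft and side slope z = 2.5: A = (b + zy)y = (18.7 + 2.5×16.5)×16.5 = 989.2 ft²; P = b + 2y√(1+z²) = 18.7 + 2×16.5×2.693 = 107.6 ft.
Hydraulic radius R = A/P = 989.2/107.6 = 9.197 ft.
Manning's equation: Q = (1.486/n) A R^(2/3) S^(1/2) = (1.486/0.015) × 989.2 × 9.197^(2/3) × 0.0007^(1/2) = 11400 ft³/s.

Q = 11400 ft³/s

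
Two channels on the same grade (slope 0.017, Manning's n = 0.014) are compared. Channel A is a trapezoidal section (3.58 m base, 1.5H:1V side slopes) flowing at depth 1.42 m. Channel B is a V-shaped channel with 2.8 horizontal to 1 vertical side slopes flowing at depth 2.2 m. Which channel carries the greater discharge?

channel B

Channel A: With bottom width b = 3.58 m and side slope z = 1.5: A = (b + zy)y = (3.58 + 1.5×1.42)×1.42 = 8.108 m²; P = b + 2y√(1+z²) = 3.58 + 2×1.42×1.803 = 8.7 m. Hydraulic radius R = A/P = 8.108/8.7 = 0.932 m. Q_A = (1/0.014)·8.108·0.932^(2/3)·√0.017 = 72.05 m³/s.
Channel B: For a triangular section with side slope z = 2.8: A = zy² = 2.8×2.2² = 13.55 m²; P = 2y√(1+z²) = 2×2.2×2.973 = 13.08 m. Hydraulic radius R = A/P = 13.55/13.08 = 1.036 m. Q_B = (1/0.014)·13.55·1.036^(2/3)·√0.017 = 129.2 m³/s.
Q_A = 72.05 m³/s vs Q_B = 129.2 m³/s, so channel B carries more.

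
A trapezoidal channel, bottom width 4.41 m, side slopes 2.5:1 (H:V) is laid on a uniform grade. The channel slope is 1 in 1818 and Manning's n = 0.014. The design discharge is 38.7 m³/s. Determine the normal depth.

y_n = 2.06 m

Manning's equation rearranged: A R^(2/3) = nQ / (1·√S) = 0.014 × 38.7 / (√0.0005501) = 23.1.
Trying y = 2.45 m: A R^(2/3) = 33.31 — over.
Trying y = 1.44 m: A R^(2/3) = 11.13 — short.
Trying y = 2.06 m: A R^(2/3) = 23.1 — close enough.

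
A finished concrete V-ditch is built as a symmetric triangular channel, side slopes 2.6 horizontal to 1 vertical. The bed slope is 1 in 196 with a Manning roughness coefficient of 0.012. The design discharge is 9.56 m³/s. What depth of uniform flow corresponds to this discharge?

Manning's equation rearranged: A R^(2/3) = nQ / (1·√S) = 0.012 × 9.56 / (√0.005102) = 1.606.
Try y = 1.22 m: A R^(2/3) = 2.658 — too large.
Try y = 0.905 m: A R^(2/3) = 1.199 — too small.
Try y = 1.01 m: A R^(2/3) = 1.606 — matches.

y_n = 1.01 m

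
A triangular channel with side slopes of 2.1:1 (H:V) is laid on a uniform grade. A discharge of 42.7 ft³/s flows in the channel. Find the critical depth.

y_c = 1.91 ft

At critical depth, Q² T / (g A³) = 1, i.e. A³/T = Q²/g = 42.7²/32.2 = 56.62.
Try y = 1.55 ft: A³/T = 19.73 — short.
Try y = 1.91 ft: A³/T = 56.05 — close enough.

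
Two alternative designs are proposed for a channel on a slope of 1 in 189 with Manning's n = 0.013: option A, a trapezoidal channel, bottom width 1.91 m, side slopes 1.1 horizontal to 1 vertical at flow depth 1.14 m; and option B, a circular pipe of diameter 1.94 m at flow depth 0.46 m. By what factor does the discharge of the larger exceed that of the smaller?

12.4

Channel A: With bottom width b = 1.91 m and side slope z = 1.1: A = (b + zy)y = (1.91 + 1.1×1.14)×1.14 = 3.607 m²; P = b + 2y√(1+z²) = 1.91 + 2×1.14×1.487 = 5.299 m. Hydraulic radius R = A/P = 3.607/5.299 = 0.6806 m. Q_A = (1/0.013)·3.607·0.6806^(2/3)·√0.005291 = 15.62 m³/s.
Channel B: For a circular section of diameter D = 1.94 m at depth y = 0.46 m, the central angle is θ = 2 arccos(1 − 2y/D) = 2.034 rad. Then A = (D²/8)(θ − sin θ) = 0.5363 m² and P = Dθ/2 = 1.973 m. Hydraulic radius R = A/P = 0.5363/1.973 = 0.2718 m. Q_B = (1/0.013)·0.5363·0.2718^(2/3)·√0.005291 = 1.259 m³/s.
The larger discharge is 15.62 m³/s and the smaller is 1.259 m³/s; the ratio is 12.4.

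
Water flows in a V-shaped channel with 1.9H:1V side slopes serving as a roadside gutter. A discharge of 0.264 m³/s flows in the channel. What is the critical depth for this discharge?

y_c = 0.33 m

At critical depth, Q² T / (g A³) = 1, i.e. A³/T = Q²/g = 0.264²/9.81 = 0.007105.
Try y = 0.387 m: A³/T = 0.01567 — over.
Try y = 0.33 m: A³/T = 0.007064 — matches.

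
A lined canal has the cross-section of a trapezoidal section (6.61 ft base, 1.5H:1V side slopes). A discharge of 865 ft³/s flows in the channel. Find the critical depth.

At critical depth, Q² T / (g A³) = 1, i.e. A³/T = Q²/g = 865²/32.2 = 23240.
Trying y = 4.09 ft: A³/T = 7502 — too small.
Trying y = 6.13 ft: A³/T = 36380 — too large.
Trying y = 5.48 ft: A³/T = 23290 — matches.

y_c = 5.48 ft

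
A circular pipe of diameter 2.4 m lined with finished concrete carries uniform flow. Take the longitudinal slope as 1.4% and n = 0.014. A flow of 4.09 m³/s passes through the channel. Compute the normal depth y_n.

Manning's equation rearranged: A R^(2/3) = nQ / (1·√S) = 0.014 × 4.09 / (√0.014) = 0.4839.
At y = 0.784 m: A R^(2/3) = 0.7424 — too large.
At y = 0.492 m: A R^(2/3) = 0.2963 — too small.
At y = 0.629 m: A R^(2/3) = 0.484 — close enough.

y_n = 0.629 m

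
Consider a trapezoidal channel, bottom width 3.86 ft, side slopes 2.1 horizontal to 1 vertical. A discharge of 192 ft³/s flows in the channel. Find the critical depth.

y_c = 2.71 ft

At critical depth, Q² T / (g A³) = 1, i.e. A³/T = Q²/g = 192²/32.2 = 1145.
At y = 2.04 ft: A³/T = 369 — too small.
At y = 3.32 ft: A³/T = 2612 — too large.
At y = 2.71 ft: A³/T = 1138 — matches.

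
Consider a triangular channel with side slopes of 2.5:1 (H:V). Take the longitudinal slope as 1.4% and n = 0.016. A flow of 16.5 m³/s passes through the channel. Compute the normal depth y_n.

Manning's equation rearranged: A R^(2/3) = nQ / (1·√S) = 0.016 × 16.5 / (√0.014) = 2.231.
Trying y = 0.958 m: A R^(2/3) = 1.337 — low.
Trying y = 1.39 m: A R^(2/3) = 3.607 — high.
Trying y = 1.16 m: A R^(2/3) = 2.227 — ≈ 2.231.

y_n = 1.16 m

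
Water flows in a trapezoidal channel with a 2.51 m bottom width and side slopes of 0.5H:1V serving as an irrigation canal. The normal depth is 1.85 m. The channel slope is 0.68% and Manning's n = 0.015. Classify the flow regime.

With bottom width b = 2.51 m and side slope z = 0.5: A = (b + zy)y = (2.51 + 0.5×1.85)×1.85 = 6.355 m²; P = b + 2y√(1+z²) = 2.51 + 2×1.85×1.118 = 6.647 m.
Hydraulic radius R = A/P = 6.355/6.647 = 0.9561 m.
V = (1/n) R^(2/3) √S = (1/0.015) × 0.9561^(2/3) × √0.0068 = 5.335 m/s. Hydraulic depth D_h = A/T = 6.355/4.36 = 1.458 m.
Froude number Fr = V/√(g·D_h) = 5.335/√(9.81×1.458) = 1.41, which is greater than 1, so the flow is supercritical.

supercritical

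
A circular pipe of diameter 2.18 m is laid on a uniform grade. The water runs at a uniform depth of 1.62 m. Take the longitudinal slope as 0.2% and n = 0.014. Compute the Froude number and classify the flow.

For a circular section of diameter D = 2.18 m at depth y = 1.62 m, the central angle is θ = 2 arccos(1 − 2y/D) = 4.157 rad. Then A = (D²/8)(θ − sin θ) = 2.974 m² and P = Dθ/2 = 4.531 m.
Hydraulic radius R = A/P = 2.974/4.531 = 0.6564 m.
V = (1/n) R^(2/3) √S = (1/0.014) × 0.6564^(2/3) × √0.002 = 2.413 m/s. Hydraulic depth D_h = A/T = 2.974/1.905 = 1.561 m.
Froude number Fr = V/√(g·D_h) = 2.413/√(9.81×1.561) = 0.616, which is less than 1, so the flow is subcritical.

subcritical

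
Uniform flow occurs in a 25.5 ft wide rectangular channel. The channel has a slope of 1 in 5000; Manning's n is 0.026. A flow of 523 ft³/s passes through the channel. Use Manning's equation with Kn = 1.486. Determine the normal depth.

Manning's equation rearranged: A R^(2/3) = nQ / (1.486·√S) = 0.026 × 523 / (1.486 × √0.0002) = 647.1.
Trying y = 6.48 ft: A R^(2/3) = 436.7 — short.
Trying y = 9.77 ft: A R^(2/3) = 779.2 — over.
Trying y = 8.55 ft: A R^(2/3) = 647.5 — matches.

y_n = 8.55 ft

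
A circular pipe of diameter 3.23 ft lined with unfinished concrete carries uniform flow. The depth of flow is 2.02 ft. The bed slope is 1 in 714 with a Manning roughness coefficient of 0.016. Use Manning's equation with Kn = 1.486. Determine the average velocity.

V = 3.28 ft/s

For a circular section of diameter D = 3.23 ft at depth y = 2.02 ft, the central angle is θ = 2 arccos(1 − 2y/D) = 3.649 rad. Then A = (D²/8)(θ − sin θ) = 5.391 ft² and P = Dθ/2 = 5.892 ft.
Hydraulic radius R = A/P = 5.391/5.892 = 0.915 ft.
From Manning's equation, V = (1.486/n) R^(2/3) S^(1/2) = (1.486/0.016) × 0.915^(2/3) × 0.001401^(1/2) = 3.28 ft/s.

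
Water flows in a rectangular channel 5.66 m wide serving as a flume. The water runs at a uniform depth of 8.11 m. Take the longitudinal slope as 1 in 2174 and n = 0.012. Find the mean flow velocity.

V = 2.93 m/s

Flow area A = b·y = 5.66 × 8.11 = 45.9 m². Wetted perimeter P = b + 2y = 5.66 + 2×8.11 = 21.88 m.
Hydraulic radius R = A/P = 45.9/21.88 = 2.098 m.
From Manning's equation, V = (1/n) R^(2/3) S^(1/2) = (1/0.012) × 2.098^(2/3) × 0.00046^(1/2) = 2.93 m/s.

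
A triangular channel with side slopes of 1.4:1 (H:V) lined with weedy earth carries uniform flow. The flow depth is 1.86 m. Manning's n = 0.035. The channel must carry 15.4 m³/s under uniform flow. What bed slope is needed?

S = 0.018

For a triangular section with side slope z = 1.4: A = zy² = 1.4×1.86² = 4.843 m²; P = 2y√(1+z²) = 2×1.86×1.72 = 6.4 m.
Hydraulic radius R = A/P = 4.843/6.4 = 0.7568 m.
From Manning's equation, S = [nQ / (1 A R^(2/3))]² = [0.035 × 15.4 / (1 × 4.843 × 0.7568^(2/3))]² = 0.018.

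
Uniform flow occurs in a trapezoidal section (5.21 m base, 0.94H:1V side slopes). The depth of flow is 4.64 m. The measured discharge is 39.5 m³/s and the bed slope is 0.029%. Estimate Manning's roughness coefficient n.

With bottom width b = 5.21 m and side slope z = 0.94: A = (b + zy)y = (5.21 + 0.94×4.64)×4.64 = 44.41 m²; P = b + 2y√(1+z²) = 5.21 + 2×4.64×1.372 = 17.95 m.
Hydraulic radius R = A/P = 44.41/17.95 = 2.475 m.
Rearranging Manning's equation: n = (1/Q) A R^(2/3) S^(1/2) = (1/39.5) × 44.41 × 2.475^(2/3) × √0.00029 = 0.035.

n = 0.035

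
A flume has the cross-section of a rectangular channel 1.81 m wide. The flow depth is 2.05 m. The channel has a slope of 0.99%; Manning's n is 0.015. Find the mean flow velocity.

Flow area A = b·y = 1.81 × 2.05 = 3.71 m². Wetted perimeter P = b + 2y = 1.81 + 2×2.05 = 5.91 m.
Hydraulic radius R = A/P = 3.71/5.91 = 0.6278 m.
From Manning's equation, V = (1/n) R^(2/3) S^(1/2) = (1/0.015) × 0.6278^(2/3) × 0.0099^(1/2) = 4.86 m/s.

V = 4.86 m/s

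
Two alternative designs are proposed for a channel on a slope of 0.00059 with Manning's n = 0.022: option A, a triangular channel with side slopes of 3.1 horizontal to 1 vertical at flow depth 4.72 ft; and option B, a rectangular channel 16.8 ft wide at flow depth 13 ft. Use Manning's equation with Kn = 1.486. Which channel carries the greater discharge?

channel B

Channel A: For a triangular section with side slope z = 3.1: A = zy² = 3.1×4.72² = 69.06 ft²; P = 2y√(1+z²) = 2×4.72×3.257 = 30.75 ft. Hydraulic radius R = A/P = 69.06/30.75 = 2.246 ft. Q_A = (1.486/0.022)·69.06·2.246^(2/3)·√0.00059 = 194.3 ft³/s.
Channel B: Flow area A = b·y = 16.8 × 13 = 218.4 ft². Wetted perimeter P = b + 2y = 16.8 + 2×13 = 42.8 ft. Hydraulic radius R = A/P = 218.4/42.8 = 5.103 ft. Q_B = (1.486/0.022)·218.4·5.103^(2/3)·√0.00059 = 1062 ft³/s.
Q_A = 194.3 ft³/s vs Q_B = 1062 ft³/s, so channel B carries more.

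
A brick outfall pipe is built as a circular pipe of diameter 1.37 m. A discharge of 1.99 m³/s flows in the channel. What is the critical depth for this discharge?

y_c = 0.745 m

At critical depth, Q² T / (g A³) = 1, i.e. A³/T = Q²/g = 1.99²/9.81 = 0.4037.
At y = 0.594 m: A³/T = 0.1694 — short.
At y = 0.745 m: A³/T = 0.4028 — ≈ 0.4037.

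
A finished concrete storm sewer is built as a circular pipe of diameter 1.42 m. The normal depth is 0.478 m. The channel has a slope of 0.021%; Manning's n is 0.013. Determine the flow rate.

For a circular section of diameter D = 1.42 m at depth y = 0.478 m, the central angle is θ = 2 arccos(1 − 2y/D) = 2.476 rad. Then A = (D²/8)(θ − sin θ) = 0.4684 m² and P = Dθ/2 = 1.758 m.
Hydraulic radius R = A/P = 0.4684/1.758 = 0.2664 m.
Manning's equation: Q = (1/n) A R^(2/3) S^(1/2) = (1/0.013) × 0.4684 × 0.2664^(2/3) × 0.00021^(1/2) = 0.216 m³/s.

Q = 0.216 m³/s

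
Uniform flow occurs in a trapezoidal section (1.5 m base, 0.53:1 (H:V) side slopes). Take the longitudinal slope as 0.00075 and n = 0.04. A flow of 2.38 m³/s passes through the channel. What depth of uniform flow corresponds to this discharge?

y_n = 1.72 m

Manning's equation rearranged: A R^(2/3) = nQ / (1·√S) = 0.04 × 2.38 / (√0.00075) = 3.476.
Try y = 1.94 m: A R^(2/3) = 4.341 — over.
Try y = 1.22 m: A R^(2/3) = 1.893 — short.
Try y = 1.72 m: A R^(2/3) = 3.482 — close enough.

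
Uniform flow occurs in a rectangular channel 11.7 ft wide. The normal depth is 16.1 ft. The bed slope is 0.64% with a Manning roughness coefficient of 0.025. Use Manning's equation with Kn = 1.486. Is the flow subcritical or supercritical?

subcritical

Flow area A = b·y = 11.7 × 16.1 = 188.4 ft². Wetted perimeter P = b + 2y = 11.7 + 2×16.1 = 43.9 ft.
Hydraulic radius R = A/P = 188.4/43.9 = 4.291 ft.
V = (1.486/n) R^(2/3) √S = (1.486/0.025) × 4.291^(2/3) × √0.0064 = 12.56 ft/s. Hydraulic depth D_h = A/T = 188.4/11.7 = 16.1 ft.
Froude number Fr = V/√(g·D_h) = 12.56/√(32.2×16.1) = 0.551, which is less than 1, so the flow is subcritical.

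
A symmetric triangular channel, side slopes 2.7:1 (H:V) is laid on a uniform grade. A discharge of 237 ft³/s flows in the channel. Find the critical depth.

y_c = 3.44 ft

At critical depth, Q² T / (g A³) = 1, i.e. A³/T = Q²/g = 237²/32.2 = 1744.
Trying y = 2.84 ft: A³/T = 673.4 — low.
Trying y = 3.79 ft: A³/T = 2850 — high.
Trying y = 3.44 ft: A³/T = 1756 — matches.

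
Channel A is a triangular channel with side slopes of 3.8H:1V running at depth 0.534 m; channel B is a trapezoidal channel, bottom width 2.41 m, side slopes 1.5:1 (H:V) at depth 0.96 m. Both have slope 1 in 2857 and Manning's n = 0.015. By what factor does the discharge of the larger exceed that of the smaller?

Channel A: For a triangular section with side slope z = 3.8: A = zy² = 3.8×0.534² = 1.084 m²; P = 2y√(1+z²) = 2×0.534×3.929 = 4.197 m. Hydraulic radius R = A/P = 1.084/4.197 = 0.2582 m. Q_A = (1/0.015)·1.084·0.2582^(2/3)·√0.00035 = 0.548 m³/s.
Channel B: With bottom width b = 2.41 m and side slope z = 1.5: A = (b + zy)y = (2.41 + 1.5×0.96)×0.96 = 3.696 m²; P = b + 2y√(1+z²) = 2.41 + 2×0.96×1.803 = 5.871 m. Hydraulic radius R = A/P = 3.696/5.871 = 0.6295 m. Q_B = (1/0.015)·3.696·0.6295^(2/3)·√0.00035 = 3.386 m³/s.
The larger discharge is 3.386 m³/s and the smaller is 0.548 m³/s; the ratio is 6.18.

6.18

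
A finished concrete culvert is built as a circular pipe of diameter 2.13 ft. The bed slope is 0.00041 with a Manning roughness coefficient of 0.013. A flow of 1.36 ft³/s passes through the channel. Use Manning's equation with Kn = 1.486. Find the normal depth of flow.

Manning's equation rearranged: A R^(2/3) = nQ / (1.486·√S) = 0.013 × 1.36 / (1.486 × √0.00041) = 0.5876.
Try y = 0.533 ft: A R^(2/3) = 0.3213 — low.
Try y = 0.788 ft: A R^(2/3) = 0.6829 — high.
Try y = 0.727 ft: A R^(2/3) = 0.587 — close enough.

y_n = 0.727 ft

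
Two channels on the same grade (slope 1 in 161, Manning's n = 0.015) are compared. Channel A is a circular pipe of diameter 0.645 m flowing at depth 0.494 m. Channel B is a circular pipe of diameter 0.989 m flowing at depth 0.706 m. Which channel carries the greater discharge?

channel B

Channel A: For a circular section of diameter D = 0.645 m at depth y = 0.494 m, the central angle is θ = 2 arccos(1 − 2y/D) = 4.263 rad. Then A = (D²/8)(θ − sin θ) = 0.2685 m² and P = Dθ/2 = 1.375 m. Hydraulic radius R = A/P = 0.2685/1.375 = 0.1953 m. Q_A = (1/0.015)·0.2685·0.1953^(2/3)·√0.006211 = 0.475 m³/s.
Channel B: For a circular section of diameter D = 0.989 m at depth y = 0.706 m, the central angle is θ = 2 arccos(1 − 2y/D) = 4.025 rad. Then A = (D²/8)(θ − sin θ) = 0.5867 m² and P = Dθ/2 = 1.991 m. Hydraulic radius R = A/P = 0.5867/1.991 = 0.2947 m. Q_B = (1/0.015)·0.5867·0.2947^(2/3)·√0.006211 = 1.365 m³/s.
Q_A = 0.475 m³/s vs Q_B = 1.365 m³/s, so channel B carries more.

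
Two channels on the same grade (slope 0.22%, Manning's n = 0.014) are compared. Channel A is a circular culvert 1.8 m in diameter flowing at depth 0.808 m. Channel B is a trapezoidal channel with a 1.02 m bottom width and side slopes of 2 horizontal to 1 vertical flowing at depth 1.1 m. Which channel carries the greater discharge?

channel B

Channel A: For a circular section of diameter D = 1.8 m at depth y = 0.808 m, the central angle is θ = 2 arccos(1 − 2y/D) = 2.937 rad. Then A = (D²/8)(θ − sin θ) = 1.107 m² and P = Dθ/2 = 2.643 m. Hydraulic radius R = A/P = 1.107/2.643 = 0.4188 m. Q_A = (1/0.014)·1.107·0.4188^(2/3)·√0.0022 = 2.076 m³/s.
Channel B: With bottom width b = 1.02 m and side slope z = 2: A = (b + zy)y = (1.02 + 2×1.1)×1.1 = 3.542 m²; P = b + 2y√(1+z²) = 1.02 + 2×1.1×2.236 = 5.939 m. Hydraulic radius R = A/P = 3.542/5.939 = 0.5964 m. Q_B = (1/0.014)·3.542·0.5964^(2/3)·√0.0022 = 8.408 m³/s.
Q_A = 2.076 m³/s vs Q_B = 8.408 m³/s, so channel B carries more.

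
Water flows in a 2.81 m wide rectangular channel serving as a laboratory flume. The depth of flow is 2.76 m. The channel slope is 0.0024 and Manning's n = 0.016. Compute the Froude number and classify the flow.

Flow area A = b·y = 2.81 × 2.76 = 7.756 m². Wetted perimeter P = b + 2y = 2.81 + 2×2.76 = 8.33 m.
Hydraulic radius R = A/P = 7.756/8.33 = 0.931 m.
V = (1/n) R^(2/3) √S = (1/0.016) × 0.931^(2/3) × √0.0024 = 2.919 m/s. Hydraulic depth D_h = A/T = 7.756/2.81 = 2.76 m.
Froude number Fr = V/√(g·D_h) = 2.919/√(9.81×2.76) = 0.561, which is less than 1, so the flow is subcritical.

subcritical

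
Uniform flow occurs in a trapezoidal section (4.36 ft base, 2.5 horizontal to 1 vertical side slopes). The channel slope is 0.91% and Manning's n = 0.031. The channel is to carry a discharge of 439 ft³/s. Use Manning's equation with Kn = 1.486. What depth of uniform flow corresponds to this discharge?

y_n = 3.97 ft

Manning's equation rearranged: A R^(2/3) = nQ / (1.486·√S) = 0.031 × 439 / (1.486 × √0.0091) = 96.
At y = 2.75 ft: A R^(2/3) = 42.47 — low.
At y = 3.97 ft: A R^(2/3) = 96.03 — matches.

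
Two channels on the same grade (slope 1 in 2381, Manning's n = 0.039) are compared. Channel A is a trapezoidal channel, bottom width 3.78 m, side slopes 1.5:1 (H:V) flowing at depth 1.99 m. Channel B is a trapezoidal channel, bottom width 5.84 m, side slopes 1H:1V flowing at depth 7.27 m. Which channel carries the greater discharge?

channel B

Channel A: With bottom width b = 3.78 m and side slope z = 1.5: A = (b + zy)y = (3.78 + 1.5×1.99)×1.99 = 13.46 m²; P = b + 2y√(1+z²) = 3.78 + 2×1.99×1.803 = 10.96 m. Hydraulic radius R = A/P = 13.46/10.96 = 1.229 m. Q_A = (1/0.039)·13.46·1.229^(2/3)·√0.00042 = 8.116 m³/s.
Channel B: With bottom width b = 5.84 m and side slope z = 1: A = (b + zy)y = (5.84 + 1×7.27)×7.27 = 95.31 m²; P = b + 2y√(1+z²) = 5.84 + 2×7.27×1.414 = 26.4 m. Hydraulic radius R = A/P = 95.31/26.4 = 3.61 m. Q_B = (1/0.039)·95.31·3.61^(2/3)·√0.00042 = 117.9 m³/s.
Q_A = 8.116 m³/s vs Q_B = 117.9 m³/s, so channel B carries more.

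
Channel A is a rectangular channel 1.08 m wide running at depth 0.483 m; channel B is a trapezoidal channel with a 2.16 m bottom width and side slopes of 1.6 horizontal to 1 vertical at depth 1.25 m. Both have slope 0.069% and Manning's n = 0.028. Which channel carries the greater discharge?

channel B

Channel A: Flow area A = b·y = 1.08 × 0.483 = 0.5216 m². Wetted perimeter P = b + 2y = 1.08 + 2×0.483 = 2.046 m. Hydraulic radius R = A/P = 0.5216/2.046 = 0.255 m. Q_A = (1/0.028)·0.5216·0.255^(2/3)·√0.00069 = 0.1968 m³/s.
Channel B: With bottom width b = 2.16 m and side slope z = 1.6: A = (b + zy)y = (2.16 + 1.6×1.25)×1.25 = 5.2 m²; P = b + 2y√(1+z²) = 2.16 + 2×1.25×1.887 = 6.877 m. Hydraulic radius R = A/P = 5.2/6.877 = 0.7561 m. Q_B = (1/0.028)·5.2·0.7561^(2/3)·√0.00069 = 4.049 m³/s.
Q_A = 0.1968 m³/s vs Q_B = 4.049 m³/s, so channel B carries more.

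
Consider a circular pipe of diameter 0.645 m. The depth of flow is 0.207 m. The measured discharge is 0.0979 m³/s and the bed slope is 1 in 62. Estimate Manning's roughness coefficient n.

n = 0.028

For a circular section of diameter D = 0.645 m at depth y = 0.207 m, the central angle is θ = 2 arccos(1 − 2y/D) = 2.409 rad. Then A = (D²/8)(θ − sin θ) = 0.0905 m² and P = Dθ/2 = 0.7769 m.
Hydraulic radius R = A/P = 0.0905/0.7769 = 0.1165 m.
Rearranging Manning's equation: n = (1/Q) A R^(2/3) S^(1/2) = (1/0.0979) × 0.0905 × 0.1165^(2/3) × √0.01613 = 0.028.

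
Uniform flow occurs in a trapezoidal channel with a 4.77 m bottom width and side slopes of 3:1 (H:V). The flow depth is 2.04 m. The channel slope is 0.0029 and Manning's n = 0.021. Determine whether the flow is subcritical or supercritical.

subcritical

With bottom width b = 4.77 m and side slope z = 3: A = (b + zy)y = (4.77 + 3×2.04)×2.04 = 22.22 m²; P = b + 2y√(1+z²) = 4.77 + 2×2.04×3.162 = 17.67 m.
Hydraulic radius R = A/P = 22.22/17.67 = 1.257 m.
V = (1/n) R^(2/3) √S = (1/0.021) × 1.257^(2/3) × √0.0029 = 2.987 m/s. Hydraulic depth D_h = A/T = 22.22/17.01 = 1.306 m.
Froude number Fr = V/√(g·D_h) = 2.987/√(9.81×1.306) = 0.834, which is less than 1, so the flow is subcritical.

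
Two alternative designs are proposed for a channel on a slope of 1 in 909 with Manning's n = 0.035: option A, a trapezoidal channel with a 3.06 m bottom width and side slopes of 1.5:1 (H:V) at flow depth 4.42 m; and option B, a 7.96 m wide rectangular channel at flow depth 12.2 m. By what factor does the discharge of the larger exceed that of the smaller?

2.74

Channel A: With bottom width b = 3.06 m and side slope z = 1.5: A = (b + zy)y = (3.06 + 1.5×4.42)×4.42 = 42.83 m²; P = b + 2y√(1+z²) = 3.06 + 2×4.42×1.803 = 19 m. Hydraulic radius R = A/P = 42.83/19 = 2.255 m. Q_A = (1/0.035)·42.83·2.255^(2/3)·√0.0011 = 69.79 m³/s.
Channel B: Flow area A = b·y = 7.96 × 12.2 = 97.11 m². Wetted perimeter P = b + 2y = 7.96 + 2×12.2 = 32.36 m. Hydraulic radius R = A/P = 97.11/32.36 = 3.001 m. Q_B = (1/0.035)·97.11·3.001^(2/3)·√0.0011 = 191.5 m³/s.
The larger discharge is 191.5 m³/s and the smaller is 69.79 m³/s; the ratio is 2.74.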